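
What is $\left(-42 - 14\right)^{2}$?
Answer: $3136$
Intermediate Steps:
$\left(-42 - 14\right)^{2} = \left(-56\right)^{2} = 3136$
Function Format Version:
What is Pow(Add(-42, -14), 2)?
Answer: 3136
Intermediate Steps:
Pow(Add(-42, -14), 2) = Pow(-56, 2) = 3136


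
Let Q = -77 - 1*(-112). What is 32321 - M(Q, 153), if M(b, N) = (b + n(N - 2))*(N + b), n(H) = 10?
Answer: 23861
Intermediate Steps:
Q = 35 (Q = -77 + 112 = 35)
M(b, N) = (10 + b)*(N + b) (M(b, N) = (b + 10)*(N + b) = (10 + b)*(N + b))
32321 - M(Q, 153) = 32321 - (35² + 10*153 + 10*35 + 153*35) = 32321 - (1225 + 1530 + 350 + 5355) = 32321 - 1*8460 = 32321 - 8460 = 23861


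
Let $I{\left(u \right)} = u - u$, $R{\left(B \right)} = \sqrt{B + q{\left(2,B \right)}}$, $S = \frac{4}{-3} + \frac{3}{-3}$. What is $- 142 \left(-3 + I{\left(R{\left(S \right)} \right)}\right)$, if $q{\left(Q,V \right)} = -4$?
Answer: $426$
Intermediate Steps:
$S = - \frac{7}{3}$ ($S = 4 \left(- \frac{1}{3}\right) + 3 \left(- \frac{1}{3}\right) = - \frac{4}{3} - 1 = - \frac{7}{3} \approx -2.3333$)
$R{\left(B \right)} = \sqrt{-4 + B}$ ($R{\left(B \right)} = \sqrt{B - 4} = \sqrt{-4 + B}$)
$I{\left(u \right)} = 0$
$- 142 \left(-3 + I{\left(R{\left(S \right)} \right)}\right) = - 142 \left(-3 + 0\right) = \left(-142\right) \left(-3\right) = 426$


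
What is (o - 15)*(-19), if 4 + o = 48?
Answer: -551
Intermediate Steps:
o = 44 (o = -4 + 48 = 44)
(o - 15)*(-19) = (44 - 15)*(-19) = 29*(-19) = -551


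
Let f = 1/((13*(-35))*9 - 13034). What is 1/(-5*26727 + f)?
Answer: -17129/2289033916 ≈ -7.4831e-6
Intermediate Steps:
f = -1/17129 (f = 1/(-455*9 - 13034) = 1/(-4095 - 13034) = 1/(-17129) = -1/17129 ≈ -5.8381e-5)
1/(-5*26727 + f) = 1/(-5*26727 - 1/17129) = 1/(-133635 - 1/17129) = 1/(-2289033916/17129) = -17129/2289033916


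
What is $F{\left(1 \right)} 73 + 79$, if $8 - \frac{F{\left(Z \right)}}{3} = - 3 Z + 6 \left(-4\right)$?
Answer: $7744$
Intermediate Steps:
$F{\left(Z \right)} = 96 + 9 Z$ ($F{\left(Z \right)} = 24 - 3 \left(- 3 Z + 6 \left(-4\right)\right) = 24 - 3 \left(- 3 Z - 24\right) = 24 - 3 \left(-24 - 3 Z\right) = 24 + \left(72 + 9 Z\right) = 96 + 9 Z$)
$F{\left(1 \right)} 73 + 79 = \left(96 + 9 \cdot 1\right) 73 + 79 = \left(96 + 9\right) 73 + 79 = 105 \cdot 73 + 79 = 7665 + 79 = 7744$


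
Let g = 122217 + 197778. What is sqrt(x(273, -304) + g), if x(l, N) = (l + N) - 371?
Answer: sqrt(319593) ≈ 565.33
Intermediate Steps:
x(l, N) = -371 + N + l (x(l, N) = (N + l) - 371 = -371 + N + l)
g = 319995
sqrt(x(273, -304) + g) = sqrt((-371 - 304 + 273) + 319995) = sqrt(-402 + 319995) = sqrt(319593)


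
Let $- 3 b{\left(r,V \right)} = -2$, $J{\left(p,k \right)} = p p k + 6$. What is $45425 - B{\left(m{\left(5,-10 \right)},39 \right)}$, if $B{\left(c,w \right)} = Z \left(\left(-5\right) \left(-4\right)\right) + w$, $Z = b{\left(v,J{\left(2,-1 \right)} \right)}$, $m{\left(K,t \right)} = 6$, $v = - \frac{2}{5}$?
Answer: $\frac{136118}{3} \approx 45373.0$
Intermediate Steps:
$J{\left(p,k \right)} = 6 + k p^{2}$ ($J{\left(p,k \right)} = p^{2} k + 6 = k p^{2} + 6 = 6 + k p^{2}$)
$v = - \frac{2}{5}$ ($v = \left(-2\right) \frac{1}{5} = - \frac{2}{5} \approx -0.4$)
$b{\left(r,V \right)} = \frac{2}{3}$ ($b{\left(r,V \right)} = \left(- \frac{1}{3}\right) \left(-2\right) = \frac{2}{3}$)
$Z = \frac{2}{3} \approx 0.66667$
$B{\left(c,w \right)} = \frac{40}{3} + w$ ($B{\left(c,w \right)} = \frac{2 \left(\left(-5\right) \left(-4\right)\right)}{3} + w = \frac{2}{3} \cdot 20 + w = \frac{40}{3} + w$)
$45425 - B{\left(m{\left(5,-10 \right)},39 \right)} = 45425 - \left(\frac{40}{3} + 39\right) = 45425 - \frac{157}{3} = \frac{136118}{3}$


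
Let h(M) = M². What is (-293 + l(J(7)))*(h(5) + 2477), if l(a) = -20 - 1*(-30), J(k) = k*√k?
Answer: -708066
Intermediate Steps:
J(k) = k^(3/2)
l(a) = 10 (l(a) = -20 + 30 = 10)
(-293 + l(J(7)))*(h(5) + 2477) = (-293 + 10)*(5² + 2477) = -283*(25 + 2477) = -283*2502 = -708066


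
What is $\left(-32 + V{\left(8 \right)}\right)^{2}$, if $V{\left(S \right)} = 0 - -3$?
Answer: $841$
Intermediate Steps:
$V{\left(S \right)} = 3$ ($V{\left(S \right)} = 0 + 3 = 3$)
$\left(-32 + V{\left(8 \right)}\right)^{2} = \left(-32 + 3\right)^{2} = \left(-29\right)^{2} = 841$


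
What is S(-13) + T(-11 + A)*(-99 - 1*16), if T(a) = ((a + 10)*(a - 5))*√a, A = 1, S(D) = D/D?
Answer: 1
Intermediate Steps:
S(D) = 1
T(a) = √a*(-5 + a)*(10 + a) (T(a) = ((10 + a)*(-5 + a))*√a = ((-5 + a)*(10 + a))*√a = √a*(-5 + a)*(10 + a))
S(-13) + T(-11 + A)*(-99 - 1*16) = 1 + (√(-11 + 1)*(-50 + (-11 + 1)² + 5*(-11 + 1)))*(-99 - 1*16) = 1 + (√(-10)*(-50 + (-10)² + 5*(-10)))*(-99 - 16) = 1 + ((I*√10)*(-50 + 100 - 50))*(-115) = 1 + ((I*√10)*0)*(-115) = 1 + 0*(-115) = 1 + 0 = 1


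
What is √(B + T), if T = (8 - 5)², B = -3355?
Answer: I*√3346 ≈ 57.845*I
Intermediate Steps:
T = 9 (T = 3² = 9)
√(B + T) = √(-3355 + 9) = √(-3346) = I*√3346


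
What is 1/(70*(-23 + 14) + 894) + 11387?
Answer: 3006169/264 ≈ 11387.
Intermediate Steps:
1/(70*(-23 + 14) + 894) + 11387 = 1/(70*(-9) + 894) + 11387 = 1/(-630 + 894) + 11387 = 1/264 + 11387 = 3006169/264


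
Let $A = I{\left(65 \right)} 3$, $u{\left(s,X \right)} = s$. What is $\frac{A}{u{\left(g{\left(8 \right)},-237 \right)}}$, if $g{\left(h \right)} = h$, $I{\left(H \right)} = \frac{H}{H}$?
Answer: $\frac{3}{8} \approx 0.375$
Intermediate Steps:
$I{\left(H \right)} = 1$
$A = 3$ ($A = 1 \cdot 3 = 3$)
$\frac{A}{u{\left(g{\left(8 \right)},-237 \right)}} = \frac{3}{8}$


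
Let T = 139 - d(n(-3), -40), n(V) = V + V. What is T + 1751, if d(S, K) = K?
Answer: 1930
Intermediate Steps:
n(V) = 2*V
T = 179 (T = 139 - 1*(-40) = 139 + 40 = 179)
T + 1751 = 179 + 1751 = 1930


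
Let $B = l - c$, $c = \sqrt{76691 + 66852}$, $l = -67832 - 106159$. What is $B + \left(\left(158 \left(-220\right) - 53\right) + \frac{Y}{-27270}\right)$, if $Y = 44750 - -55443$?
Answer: $- \frac{5694185273}{27270} - 79 \sqrt{23} \approx -2.0919 \cdot 10^{5}$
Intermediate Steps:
$Y = 100193$ ($Y = 44750 + 55443 = 100193$)
$l = -173991$ ($l = -67832 - 106159 = -173991$)
$c = 79 \sqrt{23}$ ($c = \sqrt{143543} = 79 \sqrt{23} \approx 378.87$)
$B = -173991 - 79 \sqrt{23} \approx -1.7437 \cdot 10^{5}$
$B + \left(\left(158 \left(-220\right) - 53\right) + \frac{Y}{-27270}\right) = \left(-173991 - 79 \sqrt{23}\right) + \left(\left(158 \left(-220\right) - 53\right) + \frac{100193}{-27270}\right) = \left(-173991 - 79 \sqrt{23}\right) + \left(\left(-34760 - 53\right) + 100193 \left(- \frac{1}{27270}\right)\right) = \left(-173991 - 79 \sqrt{23}\right) - \frac{949450703}{27270} = - \frac{5694185273}{27270} - 79 \sqrt{23}$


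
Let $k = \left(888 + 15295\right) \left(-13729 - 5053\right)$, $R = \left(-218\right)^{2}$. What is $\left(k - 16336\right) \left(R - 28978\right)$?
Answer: $-5637343087332$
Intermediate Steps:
$R = 47524$
$k = -303949106$ ($k = 16183 \left(-18782\right) = -303949106$)
$\left(k - 16336\right) \left(R - 28978\right) = \left(-303949106 - 16336\right) \left(47524 - 28978\right) = \left(-303965442\right) 18546 = -5637343087332$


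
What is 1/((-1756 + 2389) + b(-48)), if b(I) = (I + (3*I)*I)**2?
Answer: 1/47115129 ≈ 2.1225e-8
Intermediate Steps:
b(I) = (I + 3*I**2)**2
1/((-1756 + 2389) + b(-48)) = 1/((-1756 + 2389) + (-48)**2*(1 + 3*(-48))**2) = 1/(633 + 2304*(1 - 144)**2) = 1/(633 + 2304*(-143)**2) = 1/(633 + 2304*20449) = 1/(633 + 47114496) = 1/47115129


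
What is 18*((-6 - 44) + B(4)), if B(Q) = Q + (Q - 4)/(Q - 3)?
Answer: -828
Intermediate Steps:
B(Q) = Q + (-4 + Q)/(-3 + Q)
18*((-6 - 44) + B(4)) = 18*((-6 - 44) + (-4 + 4**2 - 2*4)/(-3 + 4)) = 18*(-50 + (-4 + 16 - 8)/1) = 18*(-50 + 1*4) = 18*(-50 + 4) = 18*(-46) = -828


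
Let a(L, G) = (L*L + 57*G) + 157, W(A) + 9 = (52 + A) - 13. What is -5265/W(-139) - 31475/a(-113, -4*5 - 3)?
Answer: 11544440/253207 ≈ 45.593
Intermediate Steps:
W(A) = 30 + A (W(A) = -9 + ((52 + A) - 13) = -9 + (39 + A) = 30 + A)
a(L, G) = 157 + L² + 57*G (a(L, G) = (L² + 57*G) + 157 = 157 + L² + 57*G)
-5265/W(-139) - 31475/a(-113, -4*5 - 3) = -5265/(30 - 139) - 31475/(157 + (-113)² + 57*(-4*5 - 3)) = -5265/(-109) - 31475/(157 + 12769 + 57*(-20 - 3)) = -5265*(-1/109) - 31475/(157 + 12769 + 57*(-23)) = 5265/109 - 31475/(157 + 12769 - 1311) = 5265/109 - 31475/11615 = 5265/109 - 31475*1/11615 = 5265/109 - 6295/2323 = 11544440/253207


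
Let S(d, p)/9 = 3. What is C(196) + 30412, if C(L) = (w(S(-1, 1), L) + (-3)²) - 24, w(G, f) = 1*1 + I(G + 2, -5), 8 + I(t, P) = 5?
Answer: 30395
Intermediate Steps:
S(d, p) = 27 (S(d, p) = 9*3 = 27)
I(t, P) = -3 (I(t, P) = -8 + 5 = -3)
w(G, f) = -2 (w(G, f) = 1*1 - 3 = 1 - 3 = -2)
C(L) = -17 (C(L) = (-2 + (-3)²) - 24 = (-2 + 9) - 24 = 7 - 24 = -17)
C(196) + 30412 = -17 + 30412 = 30395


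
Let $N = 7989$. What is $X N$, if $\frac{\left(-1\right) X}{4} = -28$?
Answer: $894768$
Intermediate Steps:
$X = 112$ ($X = \left(-4\right) \left(-28\right) = 112$)
$X N = 112 \cdot 7989 = 894768$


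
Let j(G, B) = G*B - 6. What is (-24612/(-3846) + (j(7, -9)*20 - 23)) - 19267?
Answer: -13245368/641 ≈ -20664.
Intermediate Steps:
j(G, B) = -6 + B*G (j(G, B) = B*G - 6 = -6 + B*G)
(-24612/(-3846) + (j(7, -9)*20 - 23)) - 19267 = (-24612/(-3846) + ((-6 - 9*7)*20 - 23)) - 19267 = (-24612*(-1/3846) + ((-6 - 63)*20 - 23)) - 19267 = (4102/641 + (-69*20 - 23)) - 19267 = (4102/641 + (-1380 - 23)) - 19267 = (4102/641 - 1403) - 19267 = -895221/641 - 19267 = -13245368/641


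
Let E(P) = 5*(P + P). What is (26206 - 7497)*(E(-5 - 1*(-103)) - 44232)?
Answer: -809201668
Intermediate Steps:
E(P) = 10*P (E(P) = 5*(2*P) = 10*P)
(26206 - 7497)*(E(-5 - 1*(-103)) - 44232) = (26206 - 7497)*(10*(-5 - 1*(-103)) - 44232) = 18709*(10*(-5 + 103) - 44232) = 18709*(10*98 - 44232) = 18709*(980 - 44232) = 18709*(-43252) = -809201668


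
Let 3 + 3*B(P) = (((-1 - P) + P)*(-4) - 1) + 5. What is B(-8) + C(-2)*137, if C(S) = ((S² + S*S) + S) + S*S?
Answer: 4115/3 ≈ 1371.7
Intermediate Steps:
B(P) = 5/3 (B(P) = -1 + ((((-1 - P) + P)*(-4) - 1) + 5)/3 = -1 + ((-1*(-4) - 1) + 5)/3 = -1 + ((4 - 1) + 5)/3 = -1 + (3 + 5)/3 = -1 + (⅓)*8 = -1 + 8/3 = 5/3)
C(S) = S + 3*S² (C(S) = ((S² + S²) + S) + S² = (2*S² + S) + S² = (S + 2*S²) + S² = S + 3*S²)
B(-8) + C(-2)*137 = 5/3 - 2*(1 + 3*(-2))*137 = 5/3 - 2*(1 - 6)*137 = 5/3 - 2*(-5)*137 = 5/3 + 10*137 = 5/3 + 1370 = 4115/3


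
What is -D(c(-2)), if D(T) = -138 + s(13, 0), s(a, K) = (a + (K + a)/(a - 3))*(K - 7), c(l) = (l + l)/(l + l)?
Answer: 2381/10 ≈ 238.10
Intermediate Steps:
c(l) = 1 (c(l) = (2*l)/((2*l)) = (2*l)*(1/(2*l)) = 1)
s(a, K) = (-7 + K)*(a + (K + a)/(-3 + a)) (s(a, K) = (a + (K + a)/(-3 + a))*(-7 + K) = (-7 + K)*(a + (K + a)/(-3 + a)))
D(T) = -2381/10 (D(T) = -138 + (0**2 - 7*0 - 7*13**2 + 14*13 + 0*13**2 - 2*0*13)/(-3 + 13) = -138 + (0 + 0 - 7*169 + 182 + 0*169 + 0)/10 = -138 + (0 + 0 - 1183 + 182 + 0 + 0)/10 = -138 + (1/10)*(-1001) = -138 - 1001/10 = -2381/10)
-D(c(-2)) = -1*(-2381/10) = 2381/10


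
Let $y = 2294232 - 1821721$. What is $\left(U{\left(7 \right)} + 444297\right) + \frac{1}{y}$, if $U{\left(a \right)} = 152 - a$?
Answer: $\frac{210003733863}{472511} \approx 4.4444 \cdot 10^{5}$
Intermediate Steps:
$y = 472511$
$\left(U{\left(7 \right)} + 444297\right) + \frac{1}{y} = \left(\left(152 - 7\right) + 444297\right) + \frac{1}{472511} = \left(145 + 444297\right) + \frac{1}{472511} = 444442 + \frac{1}{472511} = \frac{210003733863}{472511}$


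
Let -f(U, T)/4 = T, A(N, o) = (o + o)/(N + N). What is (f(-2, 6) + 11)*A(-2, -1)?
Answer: -13/2 ≈ -6.5000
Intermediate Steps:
A(N, o) = o/N (A(N, o) = (2*o)/((2*N)) = (2*o)*(1/(2*N)) = o/N)
f(U, T) = -4*T
(f(-2, 6) + 11)*A(-2, -1) = (-4*6 + 11)*(-1/(-2)) = (-24 + 11)*(-1*(-1/2)) = -13*1/2 = -13/2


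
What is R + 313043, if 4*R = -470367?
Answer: 781805/4 ≈ 1.9545e+5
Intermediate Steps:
R = -470367/4 (R = (¼)*(-470367) = -470367/4 ≈ -1.1759e+5)
R + 313043 = -470367/4 + 313043 = 781805/4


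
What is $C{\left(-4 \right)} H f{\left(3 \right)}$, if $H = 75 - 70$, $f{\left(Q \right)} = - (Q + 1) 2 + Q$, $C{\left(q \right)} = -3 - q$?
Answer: $-25$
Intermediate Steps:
$f{\left(Q \right)} = -2 - Q$ ($f{\left(Q \right)} = - (1 + Q) 2 + Q = \left(-1 - Q\right) 2 + Q = \left(-2 - 2 Q\right) + Q = -2 - Q$)
$H = 5$
$C{\left(-4 \right)} H f{\left(3 \right)} = \left(-3 - -4\right) 5 \left(-2 - 3\right) = \left(-3 + 4\right) 5 \left(-2 - 3\right) = 1 \cdot 5 \left(-5\right) = 5 \left(-5\right) = -25$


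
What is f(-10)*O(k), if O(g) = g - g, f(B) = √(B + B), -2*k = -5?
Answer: 0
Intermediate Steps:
k = 5/2 (k = -½*(-5) = 5/2 ≈ 2.5000)
f(B) = √2*√B (f(B) = √(2*B) = √2*√B)
O(g) = 0
f(-10)*O(k) = (√2*√(-10))*0 = (√2*(I*√10))*0 = (2*I*√5)*0 = 0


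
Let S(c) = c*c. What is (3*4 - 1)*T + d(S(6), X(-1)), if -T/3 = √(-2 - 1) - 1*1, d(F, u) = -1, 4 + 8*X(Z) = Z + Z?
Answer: 32 - 33*I*√3 ≈ 32.0 - 57.158*I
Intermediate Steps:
S(c) = c²
X(Z) = -½ + Z/4 (X(Z) = -½ + (Z + Z)/8 = -½ + (2*Z)/8 = -½ + Z/4)
T = 3 - 3*I*√3 (T = -3*(√(-2 - 1) - 1*1) = -3*(√(-3) - 1) = -3*(I*√3 - 1) = -3*(-1 + I*√3) = 3 - 3*I*√3 ≈ 3.0 - 5.1962*I)
(3*4 - 1)*T + d(S(6), X(-1)) = (3*4 - 1)*(3 - 3*I*√3) - 1 = (12 - 1)*(3 - 3*I*√3) - 1 = 11*(3 - 3*I*√3) - 1 = (33 - 33*I*√3) - 1 = 32 - 33*I*√3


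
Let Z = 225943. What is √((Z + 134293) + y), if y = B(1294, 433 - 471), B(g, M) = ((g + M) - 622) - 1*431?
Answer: √360439 ≈ 600.37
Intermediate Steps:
B(g, M) = -1053 + M + g (B(g, M) = ((M + g) - 622) - 431 = (-622 + M + g) - 431 = -1053 + M + g)
y = 203 (y = -1053 + (433 - 471) + 1294 = -1053 - 38 + 1294 = 203)
√((Z + 134293) + y) = √((225943 + 134293) + 203) = √(360236 + 203) = √360439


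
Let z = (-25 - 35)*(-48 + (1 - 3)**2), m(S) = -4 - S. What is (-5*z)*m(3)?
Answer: 92400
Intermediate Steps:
z = 2640 (z = -60*(-48 + (-2)**2) = -60*(-48 + 4) = -60*(-44) = 2640)
(-5*z)*m(3) = (-5*2640)*(-4 - 1*3) = -13200*(-4 - 3) = -13200*(-7) = 92400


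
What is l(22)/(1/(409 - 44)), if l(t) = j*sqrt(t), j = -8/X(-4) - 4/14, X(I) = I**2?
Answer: -4015*sqrt(22)/14 ≈ -1345.1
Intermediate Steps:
j = -11/14 (j = -8/((-4)**2) - 4/14 = -8/16 - 4*1/14 = -8*1/16 - 2/7 = -1/2 - 2/7 = -11/14 ≈ -0.78571)
l(t) = -11*sqrt(t)/14
l(22)/(1/(409 - 44)) = (-11*sqrt(22)/14)/(1/(409 - 44)) = (-11*sqrt(22)/14)/(1/365) = -11*sqrt(22)/14*365 = -4015*sqrt(22)/14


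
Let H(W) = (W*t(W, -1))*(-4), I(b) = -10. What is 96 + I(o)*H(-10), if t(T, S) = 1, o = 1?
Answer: -304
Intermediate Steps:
H(W) = -4*W (H(W) = (W*1)*(-4) = W*(-4) = -4*W)
96 + I(o)*H(-10) = 96 - (-40)*(-10) = 96 - 10*40 = 96 - 400 = -304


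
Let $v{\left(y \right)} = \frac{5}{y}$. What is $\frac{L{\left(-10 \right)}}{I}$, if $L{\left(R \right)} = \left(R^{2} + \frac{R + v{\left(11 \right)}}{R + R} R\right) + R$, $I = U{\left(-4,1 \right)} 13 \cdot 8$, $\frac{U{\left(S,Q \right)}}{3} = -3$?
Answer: $- \frac{625}{6864} \approx -0.091055$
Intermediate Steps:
$U{\left(S,Q \right)} = -9$ ($U{\left(S,Q \right)} = 3 \left(-3\right) = -9$)
$I = -936$ ($I = \left(-9\right) 13 \cdot 8 = \left(-117\right) 8 = -936$)
$L{\left(R \right)} = \frac{5}{22} + R^{2} + \frac{3 R}{2}$ ($L{\left(R \right)} = \left(R^{2} + \frac{R + \frac{5}{11}}{R + R} R\right) + R = \left(R^{2} + \frac{R + 5 \cdot \frac{1}{11}}{2 R} R\right) + R = \left(R^{2} + \left(R + \frac{5}{11}\right) \frac{1}{2 R} R\right) + R = \left(R^{2} + \left(\frac{5}{11} + R\right) \frac{1}{2 R} R\right) + R = \left(R^{2} + \frac{\frac{5}{11} + R}{2 R} R\right) + R = \left(R^{2} + \left(\frac{5}{22} + \frac{R}{2}\right)\right) + R = \left(\frac{5}{22} + R^{2} + \frac{R}{2}\right) + R = \frac{5}{22} + R^{2} + \frac{3 R}{2}$)
$\frac{L{\left(-10 \right)}}{I} = \frac{\frac{5}{22} + \left(-10\right)^{2} + \frac{3}{2} \left(-10\right)}{-936} = \left(\frac{5}{22} + 100 - 15\right) \left(- \frac{1}{936}\right) = \frac{1875}{22} \left(- \frac{1}{936}\right) = - \frac{625}{6864}$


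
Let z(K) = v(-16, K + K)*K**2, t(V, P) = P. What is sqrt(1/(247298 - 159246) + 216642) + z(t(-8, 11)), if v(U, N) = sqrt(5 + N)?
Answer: 363*sqrt(3) + sqrt(419914735368005)/44026 ≈ 1094.2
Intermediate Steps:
z(K) = K**2*sqrt(5 + 2*K) (z(K) = sqrt(5 + (K + K))*K**2 = sqrt(5 + 2*K)*K**2 = K**2*sqrt(5 + 2*K))
sqrt(1/(247298 - 159246) + 216642) + z(t(-8, 11)) = sqrt(1/(247298 - 159246) + 216642) + 11**2*sqrt(5 + 2*11) = sqrt(1/88052 + 216642) + 121*sqrt(5 + 22) = sqrt(1/88052 + 216642) + 121*sqrt(27) = sqrt(19075761385/88052) + 121*(3*sqrt(3)) = sqrt(419914735368005)/44026 + 363*sqrt(3) = 363*sqrt(3) + sqrt(419914735368005)/44026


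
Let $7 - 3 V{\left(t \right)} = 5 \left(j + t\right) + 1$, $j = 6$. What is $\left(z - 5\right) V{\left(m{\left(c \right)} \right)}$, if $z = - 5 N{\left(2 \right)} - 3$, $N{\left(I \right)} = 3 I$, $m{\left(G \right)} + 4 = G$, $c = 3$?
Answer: $\frac{722}{3} \approx 240.67$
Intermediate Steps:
$m{\left(G \right)} = -4 + G$
$V{\left(t \right)} = -8 - \frac{5 t}{3}$ ($V{\left(t \right)} = \frac{7}{3} - \frac{5 \left(6 + t\right) + 1}{3} = \frac{7}{3} - \frac{\left(30 + 5 t\right) + 1}{3} = \frac{7}{3} - \frac{31 + 5 t}{3} = \frac{7}{3} - \left(\frac{31}{3} + \frac{5 t}{3}\right) = -8 - \frac{5 t}{3}$)
$z = -33$ ($z = - 5 \cdot 3 \cdot 2 - 3 = \left(-5\right) 6 - 3 = -30 - 3 = -33$)
$\left(z - 5\right) V{\left(m{\left(c \right)} \right)} = \left(-33 - 5\right) \left(-8 - \frac{5 \left(-4 + 3\right)}{3}\right) = - 38 \left(-8 - - \frac{5}{3}\right) = - 38 \left(-8 + \frac{5}{3}\right) = \left(-38\right) \left(- \frac{19}{3}\right) = \frac{722}{3}$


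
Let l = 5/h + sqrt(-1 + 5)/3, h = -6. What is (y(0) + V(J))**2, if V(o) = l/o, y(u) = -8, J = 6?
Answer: 83521/1296 ≈ 64.445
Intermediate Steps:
l = -1/6 (l = 5/(-6) + sqrt(-1 + 5)/3 = 5*(-1/6) + sqrt(4)*(1/3) = -5/6 + 2*(1/3) = -5/6 + 2/3 = -1/6 ≈ -0.16667)
V(o) = -1/(6*o)
(y(0) + V(J))**2 = (-8 - 1/6/6)**2 = (-8 - 1/6*1/6)**2 = (-8 - 1/36)**2 = (-289/36)**2 = 83521/1296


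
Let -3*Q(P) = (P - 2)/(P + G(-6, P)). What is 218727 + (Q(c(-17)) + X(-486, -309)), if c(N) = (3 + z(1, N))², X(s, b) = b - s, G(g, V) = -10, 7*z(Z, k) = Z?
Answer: 1970329/9 ≈ 2.1893e+5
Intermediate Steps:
z(Z, k) = Z/7
c(N) = 484/49 (c(N) = (3 + (⅐)*1)² = (3 + ⅐)² = (22/7)² = 484/49)
Q(P) = -(-2 + P)/(3*(-10 + P)) (Q(P) = -(P - 2)/(3*(P - 10)) = -(-2 + P)/(3*(-10 + P)))
218727 + (Q(c(-17)) + X(-486, -309)) = 218727 + ((2 - 1*484/49)/(3*(-10 + 484/49)) + (-309 - 1*(-486))) = 218727 + ((2 - 484/49)/(3*(-6/49)) + (-309 + 486)) = 218727 + ((⅓)*(-49/6)*(-386/49) + 177) = 218727 + (193/9 + 177) = 218727 + 1786/9 = 1970329/9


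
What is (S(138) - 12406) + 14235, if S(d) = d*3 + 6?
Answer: 2249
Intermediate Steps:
S(d) = 6 + 3*d (S(d) = 3*d + 6 = 6 + 3*d)
(S(138) - 12406) + 14235 = ((6 + 3*138) - 12406) + 14235 = ((6 + 414) - 12406) + 14235 = (420 - 12406) + 14235 = -11986 + 14235 = 2249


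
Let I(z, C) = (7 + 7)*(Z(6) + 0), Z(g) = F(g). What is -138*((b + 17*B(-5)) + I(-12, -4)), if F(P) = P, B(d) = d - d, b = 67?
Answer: -20838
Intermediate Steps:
B(d) = 0
Z(g) = g
I(z, C) = 84 (I(z, C) = (7 + 7)*(6 + 0) = 14*6 = 84)
-138*((b + 17*B(-5)) + I(-12, -4)) = -138*((67 + 17*0) + 84) = -138*((67 + 0) + 84) = -138*(67 + 84) = -138*151 = -20838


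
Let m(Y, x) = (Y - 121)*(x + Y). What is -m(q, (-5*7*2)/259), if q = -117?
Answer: -1032682/37 ≈ -27910.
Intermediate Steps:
m(Y, x) = (-121 + Y)*(Y + x)
-m(q, (-5*7*2)/259) = -((-117)**2 - 121*(-117) - 121*-5*7*2/259 - 117*-5*7*2/259) = -(13689 + 14157 - 121*(-35*2)/259 - 117*(-35*2)/259) = -(13689 + 14157 - (-8470)/259 - (-8190)/259) = -(13689 + 14157 - 121*(-10/37) - 117*(-10/37)) = -(13689 + 14157 + 1210/37 + 1170/37) = -1*1032682/37 = -1032682/37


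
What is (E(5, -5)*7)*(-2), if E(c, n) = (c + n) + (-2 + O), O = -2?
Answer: 56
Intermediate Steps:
E(c, n) = -4 + c + n (E(c, n) = (c + n) + (-2 - 2) = (c + n) - 4 = -4 + c + n)
(E(5, -5)*7)*(-2) = ((-4 + 5 - 5)*7)*(-2) = -4*7*(-2) = -28*(-2) = 56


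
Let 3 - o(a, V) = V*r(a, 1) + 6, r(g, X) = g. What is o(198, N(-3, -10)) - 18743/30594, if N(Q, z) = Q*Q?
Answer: -54629033/30594 ≈ -1785.6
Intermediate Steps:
N(Q, z) = Q²
o(a, V) = -3 - V*a (o(a, V) = 3 - (V*a + 6) = 3 - (6 + V*a) = 3 + (-6 - V*a) = -3 - V*a)
o(198, N(-3, -10)) - 18743/30594 = (-3 - 1*(-3)²*198) - 18743/30594 = (-3 - 1*9*198) - 18743/30594 = (-3 - 1782) - 1*18743/30594 = -1785 - 18743/30594 = -54629033/30594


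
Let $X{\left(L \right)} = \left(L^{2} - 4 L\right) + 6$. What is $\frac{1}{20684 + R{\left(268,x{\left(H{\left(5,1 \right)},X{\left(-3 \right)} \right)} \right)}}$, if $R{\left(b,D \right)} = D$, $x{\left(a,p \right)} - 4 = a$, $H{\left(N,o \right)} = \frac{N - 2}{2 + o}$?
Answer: $\frac{1}{20689} \approx 4.8335 \cdot 10^{-5}$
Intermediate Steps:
$H{\left(N,o \right)} = \frac{-2 + N}{2 + o}$
$X{\left(L \right)} = 6 + L^{2} - 4 L$
$x{\left(a,p \right)} = 4 + a$
$\frac{1}{20684 + R{\left(268,x{\left(H{\left(5,1 \right)},X{\left(-3 \right)} \right)} \right)}} = \frac{1}{20684 + \left(4 + \frac{-2 + 5}{2 + 1}\right)} = \frac{1}{20684 + \left(4 + \frac{1}{3} \cdot 3\right)} = \frac{1}{20684 + \left(4 + 1\right)} = \frac{1}{20684 + 5} = \frac{1}{20689}$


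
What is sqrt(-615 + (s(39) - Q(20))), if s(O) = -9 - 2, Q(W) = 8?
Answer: I*sqrt(634) ≈ 25.179*I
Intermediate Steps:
s(O) = -11
sqrt(-615 + (s(39) - Q(20))) = sqrt(-615 + (-11 - 1*8)) = sqrt(-615 + (-11 - 8)) = sqrt(-615 - 19) = sqrt(-634) = I*sqrt(634)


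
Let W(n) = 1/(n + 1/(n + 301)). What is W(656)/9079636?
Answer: 957/5700131923348 ≈ 1.6789e-10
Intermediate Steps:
W(n) = 1/(n + 1/(301 + n))
W(656)/9079636 = ((301 + 656)/(1 + 656² + 301*656))/9079636 = (957/(1 + 430336 + 197456))*(1/9079636) = (957/627793)*(1/9079636) = 957/5700131923348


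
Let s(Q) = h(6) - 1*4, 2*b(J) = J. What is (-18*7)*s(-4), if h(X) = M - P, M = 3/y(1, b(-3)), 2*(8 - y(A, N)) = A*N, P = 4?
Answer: 4824/5 ≈ 964.80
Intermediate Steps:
b(J) = J/2
y(A, N) = 8 - A*N/2
M = 12/35 (M = 3/(8 - ½*1*(½)*(-3)) = 3/(8 - ½*1*(-3/2)) = 3/(8 + ¾) = 3/(35/4) = 3*(4/35) = 12/35 ≈ 0.34286)
h(X) = -128/35 (h(X) = 12/35 - 1*4 = 12/35 - 4 = -128/35)
s(Q) = -268/35 (s(Q) = -128/35 - 1*4 = -128/35 - 4 = -268/35)
(-18*7)*s(-4) = -18*7*(-268/35) = -126*(-268/35) = 4824/5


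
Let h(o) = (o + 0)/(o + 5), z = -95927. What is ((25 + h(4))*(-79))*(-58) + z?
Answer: 185935/9 ≈ 20659.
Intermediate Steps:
h(o) = o/(5 + o)
((25 + h(4))*(-79))*(-58) + z = ((25 + 4/(5 + 4))*(-79))*(-58) - 95927 = ((25 + 4/9)*(-79))*(-58) - 95927 = ((229/9)*(-79))*(-58) - 95927 = -18091/9*(-58) - 95927 = 1049278/9 - 95927 = 185935/9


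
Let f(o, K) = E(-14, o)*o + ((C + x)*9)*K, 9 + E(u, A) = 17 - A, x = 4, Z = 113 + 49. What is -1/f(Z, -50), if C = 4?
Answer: 1/28548 ≈ 3.5029e-5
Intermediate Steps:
Z = 162
E(u, A) = 8 - A (E(u, A) = -9 + (17 - A) = 8 - A)
f(o, K) = 72*K + o*(8 - o) (f(o, K) = (8 - o)*o + ((4 + 4)*9)*K = o*(8 - o) + (8*9)*K = o*(8 - o) + 72*K = 72*K + o*(8 - o))
-1/f(Z, -50) = -1/(72*(-50) - 1*162*(-8 + 162)) = -1/(-3600 - 1*162*154) = -1/(-3600 - 24948) = -1/(-28548) = -1*(-1/28548) = 1/28548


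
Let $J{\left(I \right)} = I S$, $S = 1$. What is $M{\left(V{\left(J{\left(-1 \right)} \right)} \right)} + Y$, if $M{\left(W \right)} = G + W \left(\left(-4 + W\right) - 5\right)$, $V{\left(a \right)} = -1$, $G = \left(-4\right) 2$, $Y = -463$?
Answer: $-461$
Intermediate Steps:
$G = -8$
$J{\left(I \right)} = I$ ($J{\left(I \right)} = I 1 = I$)
$M{\left(W \right)} = -8 + W \left(-9 + W\right)$ ($M{\left(W \right)} = -8 + W \left(\left(-4 + W\right) - 5\right) = -8 + W \left(-9 + W\right)$)
$M{\left(V{\left(J{\left(-1 \right)} \right)} \right)} + Y = \left(-8 + \left(-1\right)^{2} - -9\right) - 463 = \left(-8 + 1 + 9\right) - 463 = 2 - 463 = -461$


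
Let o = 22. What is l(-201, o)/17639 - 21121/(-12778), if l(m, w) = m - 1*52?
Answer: 369320485/225391142 ≈ 1.6386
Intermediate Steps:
l(m, w) = -52 + m (l(m, w) = m - 52 = -52 + m)
l(-201, o)/17639 - 21121/(-12778) = (-52 - 201)/17639 - 21121/(-12778) = -253*1/17639 - 21121*(-1/12778) = -253/17639 + 21121/12778 = 369320485/225391142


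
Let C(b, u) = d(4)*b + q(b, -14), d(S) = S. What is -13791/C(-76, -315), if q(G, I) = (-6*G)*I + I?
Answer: 4597/2234 ≈ 2.0577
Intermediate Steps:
q(G, I) = I - 6*G*I (q(G, I) = -6*G*I + I = I - 6*G*I)
C(b, u) = -14 + 88*b (C(b, u) = 4*b - 14*(1 - 6*b) = 4*b + (-14 + 84*b) = -14 + 88*b)
-13791/C(-76, -315) = -13791/(-14 + 88*(-76)) = -13791/(-14 - 6688) = -13791/(-6702) = -13791*(-1/6702) = 4597/2234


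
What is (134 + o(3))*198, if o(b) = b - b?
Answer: 26532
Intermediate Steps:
o(b) = 0
(134 + o(3))*198 = (134 + 0)*198 = 134*198 = 26532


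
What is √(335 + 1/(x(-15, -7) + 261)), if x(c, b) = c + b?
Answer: 7*√390526/239 ≈ 18.303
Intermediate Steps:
x(c, b) = b + c
√(335 + 1/(x(-15, -7) + 261)) = √(335 + 1/((-7 - 15) + 261)) = √(335 + 1/(-22 + 261)) = √(335 + 1/239) = √(80066/239) = 7*√390526/239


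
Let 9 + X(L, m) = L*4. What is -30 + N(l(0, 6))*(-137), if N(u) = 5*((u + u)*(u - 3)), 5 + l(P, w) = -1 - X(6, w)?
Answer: -690510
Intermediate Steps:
X(L, m) = -9 + 4*L (X(L, m) = -9 + L*4 = -9 + 4*L)
l(P, w) = -21 (l(P, w) = -5 + (-1 - (-9 + 4*6)) = -5 + (-1 - (-9 + 24)) = -5 + (-1 - 1*15) = -5 + (-1 - 15) = -5 - 16 = -21)
N(u) = 10*u*(-3 + u) (N(u) = 5*((2*u)*(-3 + u)) = 5*(2*u*(-3 + u)) = 10*u*(-3 + u))
-30 + N(l(0, 6))*(-137) = -30 + (10*(-21)*(-3 - 21))*(-137) = -30 + (10*(-21)*(-24))*(-137) = -30 + 5040*(-137) = -30 - 690480 = -690510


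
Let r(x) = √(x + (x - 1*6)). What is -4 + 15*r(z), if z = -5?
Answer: -4 + 60*I ≈ -4.0 + 60.0*I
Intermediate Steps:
r(x) = √(-6 + 2*x) (r(x) = √(x + (x - 6)) = √(x + (-6 + x)) = √(-6 + 2*x))
-4 + 15*r(z) = -4 + 15*√(-6 + 2*(-5)) = -4 + 15*√(-6 - 10) = -4 + 15*√(-16) = -4 + 15*(4*I) = -4 + 60*I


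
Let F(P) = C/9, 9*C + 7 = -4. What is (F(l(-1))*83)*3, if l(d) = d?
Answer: -913/27 ≈ -33.815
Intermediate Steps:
C = -11/9 (C = -7/9 + (⅑)*(-4) = -7/9 - 4/9 = -11/9 ≈ -1.2222)
F(P) = -11/81 (F(P) = -11/9/9 = -11/9*⅑ = -11/81)
(F(l(-1))*83)*3 = -11/81*83*3 = -913/81*3 = -913/27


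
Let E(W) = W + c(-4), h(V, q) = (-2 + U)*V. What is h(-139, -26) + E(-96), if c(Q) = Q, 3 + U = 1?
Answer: 456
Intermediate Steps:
U = -2 (U = -3 + 1 = -2)
h(V, q) = -4*V (h(V, q) = (-2 - 2)*V = -4*V)
E(W) = -4 + W (E(W) = W - 4 = -4 + W)
h(-139, -26) + E(-96) = -4*(-139) + (-4 - 96) = 556 - 100 = 456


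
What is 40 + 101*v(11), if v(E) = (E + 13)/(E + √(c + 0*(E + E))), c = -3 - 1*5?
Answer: 10608/43 - 1616*I*√2/43 ≈ 246.7 - 53.148*I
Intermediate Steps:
c = -8 (c = -3 - 5 = -8)
v(E) = (13 + E)/(E + 2*I*√2) (v(E) = (E + 13)/(E + √(-8 + 0*(E + E))) = (13 + E)/(E + √(-8 + 0*(2*E))) = (13 + E)/(E + √(-8 + 0)) = (13 + E)/(E + √(-8)) = (13 + E)/(E + 2*I*√2))
40 + 101*v(11) = 40 + 101*((13 + 11)/(11 + 2*I*√2)) = 40 + 101*(24/(11 + 2*I*√2)) = 40 + 2424/(11 + 2*I*√2)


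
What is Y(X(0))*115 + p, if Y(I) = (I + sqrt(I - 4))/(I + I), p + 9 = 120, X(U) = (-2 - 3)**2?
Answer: 337/2 + 23*sqrt(21)/10 ≈ 179.04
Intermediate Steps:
X(U) = 25 (X(U) = (-5)**2 = 25)
p = 111 (p = -9 + 120 = 111)
Y(I) = (I + sqrt(-4 + I))/(2*I) (Y(I) = (I + sqrt(-4 + I))/((2*I)) = (I + sqrt(-4 + I))*(1/(2*I)) = (I + sqrt(-4 + I))/(2*I))
Y(X(0))*115 + p = ((1/2)*(25 + sqrt(-4 + 25))/25)*115 + 111 = ((1/2)*(1/25)*(25 + sqrt(21)))*115 + 111 = (1/2 + sqrt(21)/50)*115 + 111 = (115/2 + 23*sqrt(21)/10) + 111 = 337/2 + 23*sqrt(21)/10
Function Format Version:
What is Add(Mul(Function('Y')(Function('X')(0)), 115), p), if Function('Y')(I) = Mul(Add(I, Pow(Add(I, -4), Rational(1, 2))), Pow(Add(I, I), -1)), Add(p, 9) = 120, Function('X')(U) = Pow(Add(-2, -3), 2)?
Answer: Add(Rational(337, 2), Mul(Rational(23, 10), Pow(21, Rational(1, 2)))) ≈ 179.04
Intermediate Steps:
Function('X')(U) = 25 (Function('X')(U) = Pow(-5, 2) = 25)
p = 111 (p = Add(-9, 120) = 111)
Function('Y')(I) = Mul(Rational(1, 2), Pow(I, -1), Add(I, Pow(Add(-4, I), Rational(1, 2)))) (Function('Y')(I) = Mul(Add(I, Pow(Add(-4, I), Rational(1, 2))), Pow(Mul(2, I), -1)) = Mul(Add(I, Pow(Add(-4, I), Rational(1, 2))), Mul(Rational(1, 2), Pow(I, -1))) = Mul(Rational(1, 2), Pow(I, -1), Add(I, Pow(Add(-4, I), Rational(1, 2)))))
Add(Mul(Function('Y')(Function('X')(0)), 115), p) = Add(Mul(Mul(Rational(1, 2), Pow(25, -1), Add(25, Pow(Add(-4, 25), Rational(1, 2)))), 115), 111) = Add(Mul(Mul(Rational(1, 2), Rational(1, 25), Add(25, Pow(21, Rational(1, 2)))), 115), 111) = Add(Mul(Add(Rational(1, 2), Mul(Rational(1, 50), Pow(21, Rational(1, 2)))), 115), 111) = Add(Add(Rational(115, 2), Mul(Rational(23, 10), Pow(21, Rational(1, 2)))), 111) = Add(Rational(337, 2), Mul(Rational(23, 10), Pow(21, Rational(1, 2))))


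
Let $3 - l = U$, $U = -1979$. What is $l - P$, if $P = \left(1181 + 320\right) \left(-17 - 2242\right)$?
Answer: $3392741$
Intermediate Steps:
$P = -3390759$ ($P = 1501 \left(-2259\right) = -3390759$)
$l = 1982$ ($l = 3 - -1979 = 3 + 1979 = 1982$)
$l - P = 1982 - -3390759 = 1982 + 3390759 = 3392741$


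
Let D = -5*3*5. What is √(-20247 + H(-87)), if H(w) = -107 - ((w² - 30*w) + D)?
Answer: I*√30458 ≈ 174.52*I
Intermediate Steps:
D = -75 (D = -15*5 = -75)
H(w) = -32 - w² + 30*w (H(w) = -107 - ((w² - 30*w) - 75) = -107 - (-75 + w² - 30*w) = -107 + (75 - w² + 30*w) = -32 - w² + 30*w)
√(-20247 + H(-87)) = √(-20247 + (-32 - 1*(-87)² + 30*(-87))) = √(-20247 + (-32 - 1*7569 - 2610)) = √(-20247 + (-32 - 7569 - 2610)) = √(-20247 - 10211) = √(-30458) = I*√30458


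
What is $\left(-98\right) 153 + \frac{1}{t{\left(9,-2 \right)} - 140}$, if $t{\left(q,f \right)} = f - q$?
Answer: $- \frac{2264095}{151} \approx -14994.0$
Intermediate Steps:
$\left(-98\right) 153 + \frac{1}{t{\left(9,-2 \right)} - 140} = \left(-98\right) 153 + \frac{1}{\left(-2 - 9\right) - 140} = -14994 + \frac{1}{\left(-2 - 9\right) - 140} = -14994 + \frac{1}{-11 - 140} = -14994 + \frac{1}{-151} = -14994 - \frac{1}{151} = - \frac{2264095}{151}$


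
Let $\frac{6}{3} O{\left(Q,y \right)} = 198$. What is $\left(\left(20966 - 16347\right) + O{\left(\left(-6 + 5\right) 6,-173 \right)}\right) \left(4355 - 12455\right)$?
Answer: $-38215800$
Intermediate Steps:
$O{\left(Q,y \right)} = 99$ ($O{\left(Q,y \right)} = \frac{1}{2} \cdot 198 = 99$)
$\left(\left(20966 - 16347\right) + O{\left(\left(-6 + 5\right) 6,-173 \right)}\right) \left(4355 - 12455\right) = \left(\left(20966 - 16347\right) + 99\right) \left(4355 - 12455\right) = \left(4619 + 99\right) \left(-8100\right) = 4718 \left(-8100\right) = -38215800$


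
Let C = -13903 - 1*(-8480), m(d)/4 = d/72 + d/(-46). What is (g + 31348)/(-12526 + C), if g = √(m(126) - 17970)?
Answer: -31348/17949 - I*√9508223/412827 ≈ -1.7465 - 0.0074693*I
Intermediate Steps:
m(d) = -13*d/414 (m(d) = 4*(d/72 + d/(-46)) = 4*(d*(1/72) + d*(-1/46)) = 4*(d/72 - d/46) = 4*(-13*d/1656) = -13*d/414)
C = -5423 (C = -13903 + 8480 = -5423)
g = I*√9508223/23 (g = √(-13/414*126 - 17970) = √(-91/23 - 17970) = √(-413401/23) = I*√9508223/23 ≈ 134.07*I)
(g + 31348)/(-12526 + C) = (I*√9508223/23 + 31348)/(-12526 - 5423) = (31348 + I*√9508223/23)/(-17949) = (31348 + I*√9508223/23)*(-1/17949) = -31348/17949 - I*√9508223/412827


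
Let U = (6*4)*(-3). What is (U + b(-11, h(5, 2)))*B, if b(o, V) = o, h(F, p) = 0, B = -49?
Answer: 4067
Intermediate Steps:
U = -72 (U = 24*(-3) = -72)
(U + b(-11, h(5, 2)))*B = (-72 - 11)*(-49) = -83*(-49) = 4067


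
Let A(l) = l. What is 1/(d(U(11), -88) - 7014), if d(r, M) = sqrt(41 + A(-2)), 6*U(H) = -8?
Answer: -2338/16398719 - sqrt(39)/49196157 ≈ -0.00014270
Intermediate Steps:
U(H) = -4/3 (U(H) = (1/6)*(-8) = -4/3)
d(r, M) = sqrt(39) (d(r, M) = sqrt(41 - 2) = sqrt(39))
1/(d(U(11), -88) - 7014) = 1/(sqrt(39) - 7014) = 1/(-7014 + sqrt(39))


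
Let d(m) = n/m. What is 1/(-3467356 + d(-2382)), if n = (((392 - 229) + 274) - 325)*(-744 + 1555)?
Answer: -1191/4129666412 ≈ -2.8840e-7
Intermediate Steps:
n = 90832 (n = ((163 + 274) - 325)*811 = (437 - 325)*811 = 112*811 = 90832)
d(m) = 90832/m
1/(-3467356 + d(-2382)) = 1/(-3467356 + 90832/(-2382)) = 1/(-3467356 + 90832*(-1/2382)) = 1/(-3467356 - 45416/1191) = 1/(-4129666412/1191) = -1191/4129666412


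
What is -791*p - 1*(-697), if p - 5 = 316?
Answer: -253214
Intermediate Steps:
p = 321 (p = 5 + 316 = 321)
-791*p - 1*(-697) = -791*321 - 1*(-697) = -253911 + 697 = -253214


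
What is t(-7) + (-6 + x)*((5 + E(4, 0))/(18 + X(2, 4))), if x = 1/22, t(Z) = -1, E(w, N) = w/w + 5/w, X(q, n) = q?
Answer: -5559/1760 ≈ -3.1585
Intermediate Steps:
E(w, N) = 1 + 5/w
x = 1/22 ≈ 0.045455
t(-7) + (-6 + x)*((5 + E(4, 0))/(18 + X(2, 4))) = -1 + (-6 + 1/22)*((5 + (5 + 4)/4)/(18 + 2)) = -1 - 131*(5 + (¼)*9)/(22*20) = -1 - 131*(5 + 9/4)/(22*20) = -1 - 3799/(88*20) = -1 - 131/22*29/80 = -1 - 3799/1760 = -5559/1760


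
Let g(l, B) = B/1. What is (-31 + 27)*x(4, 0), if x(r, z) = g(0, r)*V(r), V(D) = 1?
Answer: -16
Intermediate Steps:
g(l, B) = B (g(l, B) = B*1 = B)
x(r, z) = r (x(r, z) = r*1 = r)
(-31 + 27)*x(4, 0) = (-31 + 27)*4 = -4*4 = -16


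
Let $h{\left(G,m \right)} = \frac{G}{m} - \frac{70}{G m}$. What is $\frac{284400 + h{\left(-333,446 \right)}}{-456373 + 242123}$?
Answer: $- \frac{42238408381}{31819981500} \approx -1.3274$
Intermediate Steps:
$h{\left(G,m \right)} = \frac{G}{m} - \frac{70}{G m}$ ($h{\left(G,m \right)} = \frac{G}{m} - 70 \frac{1}{G m} = \frac{G}{m} - \frac{70}{G m}$)
$\frac{284400 + h{\left(-333,446 \right)}}{-456373 + 242123} = \frac{284400 + \frac{-70 + \left(-333\right)^{2}}{\left(-333\right) 446}}{-456373 + 242123} = \frac{284400 - \frac{-70 + 110889}{148518}}{-214250} = \left(284400 - \frac{1}{148518} \cdot 110819\right) \left(- \frac{1}{214250}\right) = \left(284400 - \frac{110819}{148518}\right) \left(- \frac{1}{214250}\right) = \frac{42238408381}{148518} \left(- \frac{1}{214250}\right) = - \frac{42238408381}{31819981500}$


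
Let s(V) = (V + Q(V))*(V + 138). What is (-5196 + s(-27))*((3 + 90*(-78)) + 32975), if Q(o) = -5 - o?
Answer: -149284458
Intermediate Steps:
s(V) = -690 - 5*V (s(V) = (V + (-5 - V))*(V + 138) = -5*(138 + V) = -690 - 5*V)
(-5196 + s(-27))*((3 + 90*(-78)) + 32975) = (-5196 + (-690 - 5*(-27)))*((3 + 90*(-78)) + 32975) = (-5196 + (-690 + 135))*((3 - 7020) + 32975) = (-5196 - 555)*(-7017 + 32975) = -5751*25958 = -149284458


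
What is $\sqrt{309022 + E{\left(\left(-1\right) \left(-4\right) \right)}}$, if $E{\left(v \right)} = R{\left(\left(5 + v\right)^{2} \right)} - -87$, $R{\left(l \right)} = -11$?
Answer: $\sqrt{309098} \approx 555.97$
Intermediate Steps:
$E{\left(v \right)} = 76$ ($E{\left(v \right)} = -11 - -87 = -11 + 87 = 76$)
$\sqrt{309022 + E{\left(\left(-1\right) \left(-4\right) \right)}} = \sqrt{309022 + 76} = \sqrt{309098}$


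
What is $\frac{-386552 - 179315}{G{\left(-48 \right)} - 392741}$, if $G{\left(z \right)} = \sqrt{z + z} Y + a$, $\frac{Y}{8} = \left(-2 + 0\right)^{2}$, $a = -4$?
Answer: $\frac{74080478305}{51416244443} + \frac{72430976 i \sqrt{6}}{154248733329} \approx 1.4408 + 0.0011502 i$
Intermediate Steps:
$Y = 32$ ($Y = 8 \left(-2 + 0\right)^{2} = 8 \left(-2\right)^{2} = 8 \cdot 4 = 32$)
$G{\left(z \right)} = -4 + 32 \sqrt{2} \sqrt{z}$ ($G{\left(z \right)} = \sqrt{z + z} 32 - 4 = \sqrt{2 z} 32 - 4 = \sqrt{2} \sqrt{z} 32 - 4 = 32 \sqrt{2} \sqrt{z} - 4 = -4 + 32 \sqrt{2} \sqrt{z}$)
$\frac{-386552 - 179315}{G{\left(-48 \right)} - 392741} = \frac{-386552 - 179315}{\left(-4 + 32 \sqrt{2} \sqrt{-48}\right) - 392741} = - \frac{565867}{\left(-4 + 32 \sqrt{2} \cdot 4 i \sqrt{3}\right) - 392741} = - \frac{565867}{\left(-4 + 128 i \sqrt{6}\right) - 392741} = - \frac{565867}{-392745 + 128 i \sqrt{6}}$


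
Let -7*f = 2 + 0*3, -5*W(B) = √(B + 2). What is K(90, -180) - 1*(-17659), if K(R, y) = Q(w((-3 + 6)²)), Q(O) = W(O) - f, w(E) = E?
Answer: 123615/7 - √11/5 ≈ 17659.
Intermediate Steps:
W(B) = -√(2 + B)/5 (W(B) = -√(B + 2)/5 = -√(2 + B)/5)
f = -2/7 (f = -(2 + 0*3)/7 = -(2 + 0)/7 = -⅐*2 = -2/7 ≈ -0.28571)
Q(O) = 2/7 - √(2 + O)/5 (Q(O) = -√(2 + O)/5 - 1*(-2/7) = -√(2 + O)/5 + 2/7 = 2/7 - √(2 + O)/5)
K(R, y) = 2/7 - √11/5 (K(R, y) = 2/7 - √(2 + (-3 + 6)²)/5 = 2/7 - √(2 + 3²)/5 = 2/7 - √(2 + 9)/5 = 2/7 - √11/5)
K(90, -180) - 1*(-17659) = (2/7 - √11/5) - 1*(-17659) = (2/7 - √11/5) + 17659 = 123615/7 - √11/5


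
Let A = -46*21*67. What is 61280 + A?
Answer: -3442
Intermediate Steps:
A = -64722 (A = -966*67 = -64722)
61280 + A = 61280 - 64722 = -3442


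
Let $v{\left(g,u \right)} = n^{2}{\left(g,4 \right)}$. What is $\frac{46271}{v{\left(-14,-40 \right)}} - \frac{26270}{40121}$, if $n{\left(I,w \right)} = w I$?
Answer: $\frac{1774056071}{125819456} \approx 14.1$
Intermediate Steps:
$n{\left(I,w \right)} = I w$
$v{\left(g,u \right)} = 16 g^{2}$ ($v{\left(g,u \right)} = \left(g 4\right)^{2} = \left(4 g\right)^{2} = 16 g^{2}$)
$\frac{46271}{v{\left(-14,-40 \right)}} - \frac{26270}{40121} = \frac{46271}{16 \left(-14\right)^{2}} - \frac{26270}{40121} = \frac{46271}{16 \cdot 196} - \frac{26270}{40121} = \frac{46271}{3136} - \frac{26270}{40121} = \frac{1774056071}{125819456}$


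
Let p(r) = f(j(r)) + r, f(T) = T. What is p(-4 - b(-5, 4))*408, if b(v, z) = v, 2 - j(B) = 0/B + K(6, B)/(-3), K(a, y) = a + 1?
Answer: 2176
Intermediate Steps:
K(a, y) = 1 + a
j(B) = 13/3 (j(B) = 2 - (0/B + (1 + 6)/(-3)) = 2 - (0 + 7*(-⅓)) = 2 - (0 - 7/3) = 2 - 1*(-7/3) = 2 + 7/3 = 13/3)
p(r) = 13/3 + r
p(-4 - b(-5, 4))*408 = (13/3 + (-4 - 1*(-5)))*408 = (13/3 + (-4 + 5))*408 = (13/3 + 1)*408 = (16/3)*408 = 2176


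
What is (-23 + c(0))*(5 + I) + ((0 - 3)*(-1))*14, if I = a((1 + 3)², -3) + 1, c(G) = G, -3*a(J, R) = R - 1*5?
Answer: -472/3 ≈ -157.33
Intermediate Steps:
a(J, R) = 5/3 - R/3 (a(J, R) = -(R - 1*5)/3 = -(R - 5)/3 = -(-5 + R)/3 = 5/3 - R/3)
I = 11/3 (I = (5/3 - ⅓*(-3)) + 1 = (5/3 + 1) + 1 = 8/3 + 1 = 11/3 ≈ 3.6667)
(-23 + c(0))*(5 + I) + ((0 - 3)*(-1))*14 = (-23 + 0)*(5 + 11/3) + ((0 - 3)*(-1))*14 = -23*26/3 - 3*(-1)*14 = -598/3 + 3*14 = -598/3 + 42 = -472/3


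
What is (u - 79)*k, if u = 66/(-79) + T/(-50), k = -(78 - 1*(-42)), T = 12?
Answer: 3795576/395 ≈ 9609.0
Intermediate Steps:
k = -120 (k = -(78 + 42) = -1*120 = -120)
u = -2124/1975 (u = 66/(-79) + 12/(-50) = 66*(-1/79) + 12*(-1/50) = -66/79 - 6/25 = -2124/1975 ≈ -1.0754)
(u - 79)*k = (-2124/1975 - 79)*(-120) = -158149/1975*(-120) = 3795576/395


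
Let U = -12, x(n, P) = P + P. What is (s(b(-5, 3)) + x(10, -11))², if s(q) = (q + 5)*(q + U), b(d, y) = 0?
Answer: 6724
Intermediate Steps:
x(n, P) = 2*P
s(q) = (-12 + q)*(5 + q) (s(q) = (q + 5)*(q - 12) = (5 + q)*(-12 + q) = (-12 + q)*(5 + q))
(s(b(-5, 3)) + x(10, -11))² = ((-60 + 0² - 7*0) + 2*(-11))² = ((-60 + 0 + 0) - 22)² = (-60 - 22)² = (-82)² = 6724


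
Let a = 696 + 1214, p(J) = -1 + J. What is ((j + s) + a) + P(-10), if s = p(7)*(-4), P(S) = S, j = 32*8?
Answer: 2132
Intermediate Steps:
j = 256
a = 1910
s = -24 (s = (-1 + 7)*(-4) = 6*(-4) = -24)
((j + s) + a) + P(-10) = ((256 - 24) + 1910) - 10 = (232 + 1910) - 10 = 2142 - 10 = 2132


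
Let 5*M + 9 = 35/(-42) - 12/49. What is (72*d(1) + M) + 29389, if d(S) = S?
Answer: 43304707/1470 ≈ 29459.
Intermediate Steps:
M = -2963/1470 (M = -9/5 + (35/(-42) - 12/49)/5 = -9/5 + (35*(-1/42) - 12*1/49)/5 = -9/5 + (-5/6 - 12/49)/5 = -9/5 + (1/5)*(-317/294) = -9/5 - 317/1470 = -2963/1470 ≈ -2.0156)
(72*d(1) + M) + 29389 = (72*1 - 2963/1470) + 29389 = (72 - 2963/1470) + 29389 = 102877/1470 + 29389 = 43304707/1470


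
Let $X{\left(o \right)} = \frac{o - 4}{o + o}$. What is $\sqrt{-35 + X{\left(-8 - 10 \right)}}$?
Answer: $\frac{i \sqrt{1238}}{6} \approx 5.8642 i$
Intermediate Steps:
$X{\left(o \right)} = \frac{-4 + o}{2 o}$
$\sqrt{-35 + X{\left(-8 - 10 \right)}} = \sqrt{-35 + \frac{-4 - 18}{2 \left(-8 - 10\right)}} = \sqrt{-35 + \frac{-4 - 18}{2 \left(-18\right)}} = \sqrt{-35 + \frac{1}{2} \left(- \frac{1}{18}\right) \left(-22\right)} = \sqrt{-35 + \frac{11}{18}} = \sqrt{- \frac{619}{18}} = \frac{i \sqrt{1238}}{6}$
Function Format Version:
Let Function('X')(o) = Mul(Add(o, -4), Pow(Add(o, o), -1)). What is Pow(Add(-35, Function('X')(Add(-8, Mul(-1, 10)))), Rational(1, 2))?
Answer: Mul(Rational(1, 6), I, Pow(1238, Rational(1, 2))) ≈ Mul(5.8642, I)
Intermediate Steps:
Function('X')(o) = Mul(Rational(1, 2), Pow(o, -1), Add(-4, o)) (Function('X')(o) = Mul(Add(-4, o), Pow(Mul(2, o), -1)) = Mul(Add(-4, o), Mul(Rational(1, 2), Pow(o, -1))) = Mul(Rational(1, 2), Pow(o, -1), Add(-4, o)))
Pow(Add(-35, Function('X')(Add(-8, Mul(-1, 10)))), Rational(1, 2)) = Pow(Add(-35, Mul(Rational(1, 2), Pow(Add(-8, Mul(-1, 10)), -1), Add(-4, Add(-8, Mul(-1, 10))))), Rational(1, 2)) = Pow(Add(-35, Mul(Rational(1, 2), Pow(Add(-8, -10), -1), Add(-4, Add(-8, -10)))), Rational(1, 2)) = Pow(Add(-35, Mul(Rational(1, 2), Pow(-18, -1), Add(-4, -18))), Rational(1, 2)) = Pow(Add(-35, Mul(Rational(1, 2), Rational(-1, 18), -22)), Rational(1, 2)) = Pow(Add(-35, Rational(11, 18)), Rational(1, 2)) = Pow(Rational(-619, 18), Rational(1, 2)) = Mul(Rational(1, 6), I, Pow(1238, Rational(1, 2)))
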